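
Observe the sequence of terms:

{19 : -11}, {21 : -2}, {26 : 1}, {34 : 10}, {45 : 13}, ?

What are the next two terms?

{59 : 22}, {76 : 25}

First slot — differences are 2, 5, 8, … (increasing by 3 each time): 19, 21, 26, 34, 45 → 59 → 76.
Second slot goes -11, -2, 1, 10, 13 → 22 → 25 (alternating steps +9, +3, +9, +3, …).
Putting the parts together: {59 : 22} and then {76 : 25}.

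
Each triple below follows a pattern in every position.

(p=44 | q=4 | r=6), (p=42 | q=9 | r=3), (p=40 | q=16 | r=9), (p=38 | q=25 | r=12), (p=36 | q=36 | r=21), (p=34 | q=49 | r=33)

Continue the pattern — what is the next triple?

(p=32 | q=64 | r=54)

P goes 44, 42, 40, 38, 36, 34 → 32 (−2 each step).
For the q, perfect squares: 2², 3², 4², …: 4, 9, 16, 25, 36, 49 → 64.
R: each term is the sum of the two before it; 6, 3, 9, 12, 21, 33 → 54.
So the next triple is (p=32 | q=64 | r=54).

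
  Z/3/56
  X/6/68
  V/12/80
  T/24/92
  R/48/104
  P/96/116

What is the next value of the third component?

128

Third component: +12 each step, so 56, 68, 80, 92, 104, 116 → 128.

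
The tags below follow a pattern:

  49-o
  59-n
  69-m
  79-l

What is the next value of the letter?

Letter goes o, n, m, l → k (letters move back 1 place in the alphabet).

k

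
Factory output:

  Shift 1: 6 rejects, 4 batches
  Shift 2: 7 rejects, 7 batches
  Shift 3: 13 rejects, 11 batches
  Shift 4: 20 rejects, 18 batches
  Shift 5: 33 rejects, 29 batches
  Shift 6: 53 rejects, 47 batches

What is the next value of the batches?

76

Batches — each term is the sum of the two before it: 4, 7, 11, 18, 29, 47 → 76.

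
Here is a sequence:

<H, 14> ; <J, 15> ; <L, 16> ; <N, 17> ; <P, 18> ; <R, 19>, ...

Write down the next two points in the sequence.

Letter goes H, J, L, N, P, R → T → V (letters move forward 2 places in the alphabet).
Second value goes 14, 15, 16, 17, 18, 19 → 20 → 21 (+1 each step).
Putting the parts together: <T, 20> and then <V, 21>.

<T, 20>, <V, 21>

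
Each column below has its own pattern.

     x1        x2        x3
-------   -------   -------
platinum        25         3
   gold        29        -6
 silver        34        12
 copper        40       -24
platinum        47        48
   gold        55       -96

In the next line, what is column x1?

silver

Column x1: platinum, gold, silver, copper, platinum, gold → silver (repeats platinum → gold → silver → copper).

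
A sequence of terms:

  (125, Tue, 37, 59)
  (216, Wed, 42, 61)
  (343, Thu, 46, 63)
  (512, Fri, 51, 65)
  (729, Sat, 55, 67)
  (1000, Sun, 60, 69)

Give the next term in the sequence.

For the first entry, perfect cubes: 5³, 6³, 7³, …: 125, 216, 343, 512, 729, 1000 → 1331.
Day goes Tue, Wed, Thu, Fri, Sat, Sun → Mon (runs through the weekdays Mon→Sun).
Third entry goes 37, 42, 46, 51, 55, 60 → 64 (alternating steps +5, +4, +5, +4, …).
Fourth entry: +2 each step; 59, 61, 63, 65, 67, 69 → 71.
So the next term is (1331, Mon, 64, 71).

(1331, Mon, 64, 71)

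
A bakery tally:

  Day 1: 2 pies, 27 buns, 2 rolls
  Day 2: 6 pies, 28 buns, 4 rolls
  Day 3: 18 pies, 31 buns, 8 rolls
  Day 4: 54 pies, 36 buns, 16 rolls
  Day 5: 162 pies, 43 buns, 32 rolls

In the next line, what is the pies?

Pies: ×3 each step; 2, 6, 18, 54, 162 → 486.

486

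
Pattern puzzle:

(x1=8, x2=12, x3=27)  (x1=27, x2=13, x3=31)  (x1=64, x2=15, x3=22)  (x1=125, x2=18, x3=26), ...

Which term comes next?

X1: perfect cubes: 2³, 3³, 4³, …, so 8, 27, 64, 125 → 216.
For the x2, differences are 1, 2, 3, … (increasing by 1 each time): 12, 13, 15, 18 → 22.
X3 goes 27, 31, 22, 26 → 17 (alternating steps +4, −9, +4, −9, …).
Putting it together: (x1=216, x2=22, x3=17).

(x1=216, x2=22, x3=17)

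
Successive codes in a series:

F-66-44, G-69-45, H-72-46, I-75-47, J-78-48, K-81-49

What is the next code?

Letter — letters move forward 1 place in the alphabet: F, G, H, I, J, K → L.
Second component: +3 each step; 66, 69, 72, 75, 78, 81 → 84.
Third component: 44, 45, 46, 47, 48, 49 → 50 (+1 each step).
Combining the parts gives L-84-50.

L-84-50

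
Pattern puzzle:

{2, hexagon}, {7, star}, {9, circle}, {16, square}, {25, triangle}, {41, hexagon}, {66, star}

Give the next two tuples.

First part goes 2, 7, 9, 16, 25, 41, 66 → 107 → 173 (each term is the sum of the two before it).
Shape — repeats hexagon → star → circle → square → triangle: hexagon, star, circle, square, triangle, hexagon, star → circle → square.
Putting the parts together: {107, circle} and then {173, square}.

{107, circle}, {173, square}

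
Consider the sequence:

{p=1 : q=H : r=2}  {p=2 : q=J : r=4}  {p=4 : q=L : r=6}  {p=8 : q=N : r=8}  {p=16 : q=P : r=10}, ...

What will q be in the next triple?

R

Q: letters move forward 2 places in the alphabet, so H, J, L, N, P → R.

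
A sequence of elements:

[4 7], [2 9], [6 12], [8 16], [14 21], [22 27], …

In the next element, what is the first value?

36

First value: each term is the sum of the two before it, so 4, 2, 6, 8, 14, 22 → 36.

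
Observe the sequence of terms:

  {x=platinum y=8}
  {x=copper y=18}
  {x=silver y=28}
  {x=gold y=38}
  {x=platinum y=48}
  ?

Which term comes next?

{x=copper y=58}

X: platinum, copper, silver, gold, platinum → copper (repeats platinum → copper → silver → gold).
Y — +10 each step: 8, 18, 28, 38, 48 → 58.
So the next term is {x=copper y=58}.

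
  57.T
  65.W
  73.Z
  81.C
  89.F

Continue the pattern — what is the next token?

For the first component, +8 each step: 57, 65, 73, 81, 89 → 97.
Letter: letters move forward 3 places in the alphabet, wrapping Z→A, so T, W, Z, C, F → I.
Combining the parts gives 97.I.

97.I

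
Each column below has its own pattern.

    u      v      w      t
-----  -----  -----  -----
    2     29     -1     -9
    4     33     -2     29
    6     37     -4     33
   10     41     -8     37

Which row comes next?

Column u goes 2, 4, 6, 10 → 16 (each term is the sum of the two before it).
Column v — +4 each step: 29, 33, 37, 41 → 45.
Column w: -1, -2, -4, -8 → -16 (×2 each step).
Column t — always the previous value of the column v: -9, 29, 33, 37 → 41.
So the next row is 16  45  -16  41.

16  45  -16  41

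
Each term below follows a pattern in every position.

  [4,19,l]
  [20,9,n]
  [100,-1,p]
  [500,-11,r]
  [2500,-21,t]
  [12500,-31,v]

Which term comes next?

[62500,-41,x]

First slot: ×5 each step, so 4, 20, 100, 500, 2500, 12500 → 62500.
Second slot: 19, 9, -1, -11, -21, -31 → -41 (−10 each step).
Letter: letters move forward 2 places in the alphabet; l, n, p, r, t, v → x.
So the next term is [62500,-41,x].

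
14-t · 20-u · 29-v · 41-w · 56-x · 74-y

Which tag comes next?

For the first component, differences are 6, 9, 12, … (increasing by 3 each time): 14, 20, 29, 41, 56, 74 → 95.
Letter: letters move forward 1 place in the alphabet, so t, u, v, w, x, y → z.
So the next tag is 95-z.

95-z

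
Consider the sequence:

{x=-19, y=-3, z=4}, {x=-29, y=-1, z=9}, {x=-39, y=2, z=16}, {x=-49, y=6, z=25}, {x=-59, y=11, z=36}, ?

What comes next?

{x=-69, y=17, z=49}

For the x, −10 each step: -19, -29, -39, -49, -59 → -69.
Y: differences are 2, 3, 4, … (increasing by 1 each time), so -3, -1, 2, 6, 11 → 17.
Z goes 4, 9, 16, 25, 36 → 49 (perfect squares: 2², 3², 4², …).
Combining the parts gives {x=-69, y=17, z=49}.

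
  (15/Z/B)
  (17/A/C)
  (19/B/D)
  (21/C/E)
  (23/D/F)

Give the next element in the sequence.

First value — +2 each step: 15, 17, 19, 21, 23 → 25.
First letter — letters move forward 1 place in the alphabet, wrapping Z→A: Z, A, B, C, D → E.
Second letter: B, C, D, E, F → G (letters move forward 1 place in the alphabet).
So the next element is (25/E/G).

(25/E/G)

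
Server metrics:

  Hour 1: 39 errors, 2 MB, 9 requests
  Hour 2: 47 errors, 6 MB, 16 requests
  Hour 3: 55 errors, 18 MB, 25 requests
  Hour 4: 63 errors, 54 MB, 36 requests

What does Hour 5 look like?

71 errors, 162 MB, 49 requests

Errors: +8 each step; 39, 47, 55, 63 → 71.
MB goes 2, 6, 18, 54 → 162 (×3 each step).
Requests: perfect squares: 3², 4², 5², …; 9, 16, 25, 36 → 49.
Combining the parts gives 71 errors, 162 MB, 49 requests.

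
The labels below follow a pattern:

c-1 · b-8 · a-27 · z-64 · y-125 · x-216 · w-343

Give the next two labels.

v-512, u-729

Letter goes c, b, a, z, y, x, w → v → u (letters move back 1 place in the alphabet, wrapping A→Z).
Second component — perfect cubes: 1³, 2³, 3³, …: 1, 8, 27, 64, 125, 216, 343 → 512 → 729.
So the next two labels are v-512 and u-729.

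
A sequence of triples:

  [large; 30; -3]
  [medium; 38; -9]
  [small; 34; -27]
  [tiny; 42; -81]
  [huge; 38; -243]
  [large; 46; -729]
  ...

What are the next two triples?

Size: repeats large → medium → small → tiny → huge, so large, medium, small, tiny, huge, large → medium → small.
Second slot: 30, 38, 34, 42, 38, 46 → 42 → 50 (alternating steps +8, −4, +8, −4, …).
For the third slot, ×3 each step: -3, -9, -27, -81, -243, -729 → -2187 → -6561.
So the next two triples are [medium; 42; -2187] and [small; 50; -6561].

[medium; 42; -2187], [small; 50; -6561]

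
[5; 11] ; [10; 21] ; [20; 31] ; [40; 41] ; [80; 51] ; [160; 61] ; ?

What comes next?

[320; 71]

First slot goes 5, 10, 20, 40, 80, 160 → 320 (×2 each step).
Second slot goes 11, 21, 31, 41, 51, 61 → 71 (+10 each step).
Putting it together: [320; 71].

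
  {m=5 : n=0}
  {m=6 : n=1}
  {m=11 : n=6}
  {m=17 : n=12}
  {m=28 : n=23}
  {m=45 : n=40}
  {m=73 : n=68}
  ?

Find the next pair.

M: 5, 6, 11, 17, 28, 45, 73 → 118 (each term is the sum of the two before it).
For the n, always 5 less than the m: 0, 1, 6, 12, 23, 40, 68 → 113.
Putting it together: {m=118 : n=113}.

{m=118 : n=113}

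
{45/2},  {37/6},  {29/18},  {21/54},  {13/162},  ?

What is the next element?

First value: −8 each step, so 45, 37, 29, 21, 13 → 5.
Second value goes 2, 6, 18, 54, 162 → 486 (×3 each step).
Putting it together: {5/486}.

{5/486}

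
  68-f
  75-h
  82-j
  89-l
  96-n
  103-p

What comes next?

First component: +7 each step; 68, 75, 82, 89, 96, 103 → 110.
For the letter, letters move forward 2 places in the alphabet: f, h, j, l, n, p → r.
So the next token is 110-r.

110-r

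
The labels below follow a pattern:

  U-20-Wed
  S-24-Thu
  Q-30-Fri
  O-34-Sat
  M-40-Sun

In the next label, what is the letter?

K

Letter: letters move back 2 places in the alphabet; U, S, Q, O, M → K.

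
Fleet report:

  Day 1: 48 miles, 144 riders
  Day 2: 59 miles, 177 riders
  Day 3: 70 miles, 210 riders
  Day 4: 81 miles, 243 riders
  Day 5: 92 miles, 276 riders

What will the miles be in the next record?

103

For the miles, +11 each step: 48, 59, 70, 81, 92 → 103.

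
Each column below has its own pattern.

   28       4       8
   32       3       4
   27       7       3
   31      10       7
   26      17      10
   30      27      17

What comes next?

First component: alternating steps +4, −5, +4, −5, …, so 28, 32, 27, 31, 26, 30 → 25.
Second component goes 4, 3, 7, 10, 17, 27 → 44 (each term is the sum of the two before it).
Third component goes 8, 4, 3, 7, 10, 17 → 27 (always the previous value of the second component).
Putting it together: 25  44  27.

25  44  27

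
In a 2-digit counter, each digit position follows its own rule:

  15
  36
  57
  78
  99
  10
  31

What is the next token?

52

First digit: +2 each step, mod 10; 1, 3, 5, 7, 9, 1, 3 → 5.
Second digit goes 5, 6, 7, 8, 9, 0, 1 → 2 (+1 each step, mod 10).
Combining the parts gives 52.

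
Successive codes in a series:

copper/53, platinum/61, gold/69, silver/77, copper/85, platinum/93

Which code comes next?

Metal goes copper, platinum, gold, silver, copper, platinum → gold (repeats copper → platinum → gold → silver).
Second component: 53, 61, 69, 77, 85, 93 → 101 (+8 each step).
Putting it together: gold/101.

gold/101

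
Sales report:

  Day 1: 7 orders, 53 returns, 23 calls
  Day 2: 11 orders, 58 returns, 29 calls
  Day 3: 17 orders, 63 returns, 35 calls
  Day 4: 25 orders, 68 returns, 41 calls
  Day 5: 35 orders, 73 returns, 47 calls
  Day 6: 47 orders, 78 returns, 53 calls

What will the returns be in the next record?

Returns goes 53, 58, 63, 68, 73, 78 → 83 (+5 each step).

83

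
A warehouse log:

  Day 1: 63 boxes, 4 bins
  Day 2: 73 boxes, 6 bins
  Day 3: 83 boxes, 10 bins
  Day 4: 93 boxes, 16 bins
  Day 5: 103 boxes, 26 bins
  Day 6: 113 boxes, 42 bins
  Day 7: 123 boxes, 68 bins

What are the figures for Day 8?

133 boxes, 110 bins

Boxes: +10 each step, so 63, 73, 83, 93, 103, 113, 123 → 133.
Bins: each term is the sum of the two before it, so 4, 6, 10, 16, 26, 42, 68 → 110.
So the next record is 133 boxes, 110 bins.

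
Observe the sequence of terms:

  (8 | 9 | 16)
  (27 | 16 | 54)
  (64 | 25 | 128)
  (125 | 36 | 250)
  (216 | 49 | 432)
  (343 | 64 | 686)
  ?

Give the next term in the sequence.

(512 | 81 | 1024)

For the first value, perfect cubes: 2³, 3³, 4³, …: 8, 27, 64, 125, 216, 343 → 512.
Second value: 9, 16, 25, 36, 49, 64 → 81 (perfect squares: 3², 4², 5², …).
Third value: always 2 × the first value, so 16, 54, 128, 250, 432, 686 → 1024.
Putting it together: (512 | 81 | 1024).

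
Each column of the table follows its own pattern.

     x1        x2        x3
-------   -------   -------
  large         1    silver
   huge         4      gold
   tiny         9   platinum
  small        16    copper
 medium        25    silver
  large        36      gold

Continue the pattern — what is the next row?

huge  49  platinum

Column x1: repeats large → huge → tiny → small → medium; large, huge, tiny, small, medium, large → huge.
Column x2: 1, 4, 9, 16, 25, 36 → 49 (perfect squares: 1², 2², 3², …).
Column x3 — repeats silver → gold → platinum → copper: silver, gold, platinum, copper, silver, gold → platinum.
Combining the parts gives huge  49  platinum.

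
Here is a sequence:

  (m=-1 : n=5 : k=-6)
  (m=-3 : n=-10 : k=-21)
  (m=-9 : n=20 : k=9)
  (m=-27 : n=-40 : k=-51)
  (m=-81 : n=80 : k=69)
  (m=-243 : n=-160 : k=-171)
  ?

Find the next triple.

(m=-729 : n=320 : k=309)

M goes -1, -3, -9, -27, -81, -243 → -729 (×3 each step).
N — ×(-2) each step: 5, -10, 20, -40, 80, -160 → 320.
K: -6, -21, 9, -51, 69, -171 → 309 (always 11 less than the n).
Putting it together: (m=-729 : n=320 : k=309).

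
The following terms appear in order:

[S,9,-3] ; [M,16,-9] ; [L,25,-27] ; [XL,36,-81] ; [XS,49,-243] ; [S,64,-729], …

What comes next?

Size: repeats S → M → L → XL → XS; S, M, L, XL, XS, S → M.
Second entry: perfect squares: 3², 4², 5², …, so 9, 16, 25, 36, 49, 64 → 81.
Third entry goes -3, -9, -27, -81, -243, -729 → -2187 (×3 each step).
Putting it together: [M,81,-2187].

[M,81,-2187]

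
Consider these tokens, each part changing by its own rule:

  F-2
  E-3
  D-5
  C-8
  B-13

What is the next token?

Letter — letters move back 1 place in the alphabet: F, E, D, C, B → A.
For the second component, each term is the sum of the two before it: 2, 3, 5, 8, 13 → 21.
Combining the parts gives A-21.

A-21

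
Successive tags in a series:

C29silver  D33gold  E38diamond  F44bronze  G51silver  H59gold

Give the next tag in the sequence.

I68diamond

Letter: letters move forward 1 place in the alphabet, so C, D, E, F, G, H → I.
Second component goes 29, 33, 38, 44, 51, 59 → 68 (differences are 4, 5, 6, … (increasing by 1 each time)).
Rank goes silver, gold, diamond, bronze, silver, gold → diamond (repeats silver → gold → diamond → bronze).
Putting it together: I68diamond.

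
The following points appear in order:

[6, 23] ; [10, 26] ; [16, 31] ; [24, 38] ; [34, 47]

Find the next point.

[46, 58]

First slot: 6, 10, 16, 24, 34 → 46 (differences are 4, 6, 8, … (increasing by 2 each time)).
For the second slot, differences are 3, 5, 7, … (increasing by 2 each time): 23, 26, 31, 38, 47 → 58.
Putting it together: [46, 58].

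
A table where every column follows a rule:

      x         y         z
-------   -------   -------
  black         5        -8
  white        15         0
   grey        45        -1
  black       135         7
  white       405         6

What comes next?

Column x: repeats black → white → grey, so black, white, grey, black, white → grey.
For the column y, ×3 each step: 5, 15, 45, 135, 405 → 1215.
For the column z, alternating steps +8, −1, +8, −1, …: -8, 0, -1, 7, 6 → 14.
Combining the parts gives grey  1215  14.

grey  1215  14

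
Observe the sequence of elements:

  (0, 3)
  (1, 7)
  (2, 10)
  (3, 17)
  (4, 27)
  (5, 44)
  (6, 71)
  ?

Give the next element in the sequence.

(7, 115)

For the first component, +1 each step: 0, 1, 2, 3, 4, 5, 6 → 7.
Second component: 3, 7, 10, 17, 27, 44, 71 → 115 (each term is the sum of the two before it).
So the next element is (7, 115).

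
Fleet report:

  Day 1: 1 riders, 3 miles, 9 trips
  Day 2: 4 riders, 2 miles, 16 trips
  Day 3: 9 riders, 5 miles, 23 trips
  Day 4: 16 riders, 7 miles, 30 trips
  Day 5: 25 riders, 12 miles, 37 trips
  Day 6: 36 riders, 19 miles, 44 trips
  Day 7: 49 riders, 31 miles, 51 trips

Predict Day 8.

64 riders, 50 miles, 58 trips

For the riders, perfect squares: 1², 2², 3², …: 1, 4, 9, 16, 25, 36, 49 → 64.
For the miles, each term is the sum of the two before it: 3, 2, 5, 7, 12, 19, 31 → 50.
Trips: +7 each step, so 9, 16, 23, 30, 37, 44, 51 → 58.
So the next record is 64 riders, 50 miles, 58 trips.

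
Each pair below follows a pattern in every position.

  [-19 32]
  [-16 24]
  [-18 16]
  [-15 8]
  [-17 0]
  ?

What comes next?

First coordinate: alternating steps +3, −2, +3, −2, …; -19, -16, -18, -15, -17 → -14.
Second coordinate: −8 each step; 32, 24, 16, 8, 0 → -8.
Putting it together: [-14 -8].

[-14 -8]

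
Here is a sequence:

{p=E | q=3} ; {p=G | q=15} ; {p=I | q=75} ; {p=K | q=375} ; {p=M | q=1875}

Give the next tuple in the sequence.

{p=O | q=9375}

P — letters move forward 2 places in the alphabet: E, G, I, K, M → O.
Q goes 3, 15, 75, 375, 1875 → 9375 (×5 each step).
Combining the parts gives {p=O | q=9375}.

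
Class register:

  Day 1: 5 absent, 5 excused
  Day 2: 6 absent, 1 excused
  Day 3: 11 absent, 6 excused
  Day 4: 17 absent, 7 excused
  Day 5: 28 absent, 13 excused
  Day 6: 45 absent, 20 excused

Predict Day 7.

73 absent, 33 excused

Absent goes 5, 6, 11, 17, 28, 45 → 73 (each term is the sum of the two before it).
Excused: each term is the sum of the two before it; 5, 1, 6, 7, 13, 20 → 33.
Putting it together: 73 absent, 33 excused.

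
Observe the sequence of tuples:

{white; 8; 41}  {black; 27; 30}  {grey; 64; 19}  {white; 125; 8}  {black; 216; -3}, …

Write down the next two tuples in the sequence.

Shade — repeats white → black → grey: white, black, grey, white, black → grey → white.
Second entry: 8, 27, 64, 125, 216 → 343 → 512 (perfect cubes: 2³, 3³, 4³, …).
Third entry goes 41, 30, 19, 8, -3 → -14 → -25 (−11 each step).
Putting the parts together: {grey; 343; -14} and then {white; 512; -25}.

{grey; 343; -14}, {white; 512; -25}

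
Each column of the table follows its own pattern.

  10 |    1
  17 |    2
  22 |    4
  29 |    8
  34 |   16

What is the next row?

First component: alternating steps +7, +5, +7, +5, …; 10, 17, 22, 29, 34 → 41.
Second component — ×2 each step: 1, 2, 4, 8, 16 → 32.
So the next row is 41  32.

41  32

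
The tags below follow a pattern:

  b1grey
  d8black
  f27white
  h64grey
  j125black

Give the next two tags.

Letter: letters move forward 2 places in the alphabet; b, d, f, h, j → l → n.
Second component: perfect cubes: 1³, 2³, 3³, …; 1, 8, 27, 64, 125 → 216 → 343.
Shade: repeats grey → black → white; grey, black, white, grey, black → white → grey.
Putting the parts together: l216white and then n343grey.

l216white then n343grey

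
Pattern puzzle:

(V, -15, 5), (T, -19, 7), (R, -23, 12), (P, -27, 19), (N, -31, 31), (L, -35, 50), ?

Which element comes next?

For the letter, letters move back 2 places in the alphabet: V, T, R, P, N, L → J.
Second entry — −4 each step: -15, -19, -23, -27, -31, -35 → -39.
Third entry: each term is the sum of the two before it; 5, 7, 12, 19, 31, 50 → 81.
Combining the parts gives (J, -39, 81).

(J, -39, 81)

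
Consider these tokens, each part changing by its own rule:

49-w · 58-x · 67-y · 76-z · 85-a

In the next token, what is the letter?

First component goes 49, 58, 67, 76, 85 → 94 (+9 each step).
Letter: letters move forward 1 place in the alphabet, wrapping Z→A, so w, x, y, z, a → b.

b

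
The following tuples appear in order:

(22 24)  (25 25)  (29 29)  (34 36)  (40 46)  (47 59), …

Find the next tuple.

(55 75)

First slot — differences are 3, 4, 5, … (increasing by 1 each time): 22, 25, 29, 34, 40, 47 → 55.
Second slot goes 24, 25, 29, 36, 46, 59 → 75 (differences are 1, 4, 7, … (increasing by 3 each time)).
Putting it together: (55 75).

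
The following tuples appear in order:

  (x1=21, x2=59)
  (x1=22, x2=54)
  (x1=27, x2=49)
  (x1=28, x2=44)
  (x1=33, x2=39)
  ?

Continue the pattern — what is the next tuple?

(x1=34, x2=34)

X1 — alternating steps +1, +5, +1, +5, …: 21, 22, 27, 28, 33 → 34.
X2: −5 each step; 59, 54, 49, 44, 39 → 34.
So the next tuple is (x1=34, x2=34).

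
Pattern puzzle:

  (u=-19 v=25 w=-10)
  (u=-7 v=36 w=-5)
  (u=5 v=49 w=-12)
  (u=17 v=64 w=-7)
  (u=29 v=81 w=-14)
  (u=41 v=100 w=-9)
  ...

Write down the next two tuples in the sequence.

U: +12 each step; -19, -7, 5, 17, 29, 41 → 53 → 65.
V goes 25, 36, 49, 64, 81, 100 → 121 → 144 (perfect squares: 5², 6², 7², …).
For the w, alternating steps +5, −7, +5, −7, …: -10, -5, -12, -7, -14, -9 → -16 → -11.
So the next two tuples are (u=53 v=121 w=-16) and (u=65 v=144 w=-11).

(u=53 v=121 w=-16), (u=65 v=144 w=-11)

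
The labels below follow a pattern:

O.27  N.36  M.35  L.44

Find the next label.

K.43

Letter goes O, N, M, L → K (letters move back 1 place in the alphabet).
Second component: 27, 36, 35, 44 → 43 (alternating steps +9, −1, +9, −1, …).
So the next label is K.43.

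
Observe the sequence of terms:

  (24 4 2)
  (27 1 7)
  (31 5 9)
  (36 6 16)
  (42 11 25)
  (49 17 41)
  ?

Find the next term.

(57 28 66)

First component goes 24, 27, 31, 36, 42, 49 → 57 (differences are 3, 4, 5, … (increasing by 1 each time)).
Second component — each term is the sum of the two before it: 4, 1, 5, 6, 11, 17 → 28.
Third component goes 2, 7, 9, 16, 25, 41 → 66 (each term is the sum of the two before it).
Combining the parts gives (57 28 66).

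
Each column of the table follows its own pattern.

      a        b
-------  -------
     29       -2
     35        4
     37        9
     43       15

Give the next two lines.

Column a: alternating steps +6, +2, +6, +2, …; 29, 35, 37, 43 → 45 → 51.
Column b — alternating steps +6, +5, +6, +5, …: -2, 4, 9, 15 → 20 → 26.
Putting the parts together: 45  20 and then 51  26.

45  20; 51  26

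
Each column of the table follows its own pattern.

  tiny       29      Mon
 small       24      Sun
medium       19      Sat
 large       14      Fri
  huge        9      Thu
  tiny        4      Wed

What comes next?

small  -1  Tue

For the size, repeats tiny → small → medium → large → huge: tiny, small, medium, large, huge, tiny → small.
Second component: 29, 24, 19, 14, 9, 4 → -1 (−5 each step).
Day: Mon, Sun, Sat, Fri, Thu, Wed → Tue (runs backward through the weekdays Mon→Sun).
Combining the parts gives small  -1  Tue.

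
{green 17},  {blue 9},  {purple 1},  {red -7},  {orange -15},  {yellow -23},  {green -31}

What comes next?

{blue -39}

For the colour, repeats green → blue → purple → red → orange → yellow: green, blue, purple, red, orange, yellow, green → blue.
For the second slot, −8 each step: 17, 9, 1, -7, -15, -23, -31 → -39.
Putting it together: {blue -39}.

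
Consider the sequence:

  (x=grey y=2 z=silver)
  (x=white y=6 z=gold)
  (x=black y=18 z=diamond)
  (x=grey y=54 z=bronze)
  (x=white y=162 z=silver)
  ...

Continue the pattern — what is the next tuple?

(x=black y=486 z=gold)

X: grey, white, black, grey, white → black (repeats grey → white → black).
Y: ×3 each step, so 2, 6, 18, 54, 162 → 486.
Z — repeats silver → gold → diamond → bronze: silver, gold, diamond, bronze, silver → gold.
Putting it together: (x=black y=486 z=gold).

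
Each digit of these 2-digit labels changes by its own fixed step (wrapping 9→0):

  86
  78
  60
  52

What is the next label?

44

First digit — −1 each step, mod 10: 8, 7, 6, 5 → 4.
Second digit — +2 each step, mod 10: 6, 8, 0, 2 → 4.
So the next label is 44.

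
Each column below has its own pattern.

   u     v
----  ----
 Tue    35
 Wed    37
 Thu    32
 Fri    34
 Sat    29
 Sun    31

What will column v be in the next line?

26

Column u goes Tue, Wed, Thu, Fri, Sat, Sun → Mon (runs through the weekdays Mon→Sun).
Column v — alternating steps +2, −5, +2, −5, …: 35, 37, 32, 34, 29, 31 → 26.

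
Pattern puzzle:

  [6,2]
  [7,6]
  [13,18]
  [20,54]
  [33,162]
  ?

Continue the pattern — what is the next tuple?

First part: each term is the sum of the two before it, so 6, 7, 13, 20, 33 → 53.
Second part — ×3 each step: 2, 6, 18, 54, 162 → 486.
Putting it together: [53,486].

[53,486]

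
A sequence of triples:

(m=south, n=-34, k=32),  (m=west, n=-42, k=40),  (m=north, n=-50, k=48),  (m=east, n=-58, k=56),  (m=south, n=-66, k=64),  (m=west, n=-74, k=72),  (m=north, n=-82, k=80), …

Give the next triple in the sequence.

M: repeats south → west → north → east, so south, west, north, east, south, west, north → east.
N: -34, -42, -50, -58, -66, -74, -82 → -90 (−8 each step).
K: together with the n always sums to -2; 32, 40, 48, 56, 64, 72, 80 → 88.
So the next triple is (m=east, n=-90, k=88).

(m=east, n=-90, k=88)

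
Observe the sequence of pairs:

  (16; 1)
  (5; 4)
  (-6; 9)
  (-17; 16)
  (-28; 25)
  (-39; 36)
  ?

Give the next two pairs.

First value goes 16, 5, -6, -17, -28, -39 → -50 → -61 (−11 each step).
Second value: perfect squares: 1², 2², 3², …, so 1, 4, 9, 16, 25, 36 → 49 → 64.
So the next two pairs are (-50; 49) and (-61; 64).

(-50; 49), (-61; 64)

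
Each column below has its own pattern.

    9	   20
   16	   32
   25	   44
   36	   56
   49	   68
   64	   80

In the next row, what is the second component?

First component: perfect squares: 3², 4², 5², …; 9, 16, 25, 36, 49, 64 → 81.
Second component: +12 each step, so 20, 32, 44, 56, 68, 80 → 92.

92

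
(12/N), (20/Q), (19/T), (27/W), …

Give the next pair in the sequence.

First value — alternating steps +8, −1, +8, −1, …: 12, 20, 19, 27 → 26.
For the letter, letters move forward 3 places in the alphabet: N, Q, T, W → Z.
So the next pair is (26/Z).

(26/Z)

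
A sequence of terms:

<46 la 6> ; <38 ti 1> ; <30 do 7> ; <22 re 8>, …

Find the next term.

First slot: 46, 38, 30, 22 → 14 (−8 each step).
Note — runs through the solfège scale do→ti: la, ti, do, re → mi.
For the third slot, each term is the sum of the two before it: 6, 1, 7, 8 → 15.
Putting it together: <14 mi 15>.

<14 mi 15>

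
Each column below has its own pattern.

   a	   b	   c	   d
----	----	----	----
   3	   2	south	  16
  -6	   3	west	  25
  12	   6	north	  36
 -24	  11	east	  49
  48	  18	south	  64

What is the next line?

Column a — ×(-2) each step: 3, -6, 12, -24, 48 → -96.
Column b: differences are 1, 3, 5, … (increasing by 2 each time); 2, 3, 6, 11, 18 → 27.
Column c: south, west, north, east, south → west (repeats south → west → north → east).
Column d — perfect squares: 4², 5², 6², …: 16, 25, 36, 49, 64 → 81.
Putting it together: -96  27  west  81.

-96  27  west  81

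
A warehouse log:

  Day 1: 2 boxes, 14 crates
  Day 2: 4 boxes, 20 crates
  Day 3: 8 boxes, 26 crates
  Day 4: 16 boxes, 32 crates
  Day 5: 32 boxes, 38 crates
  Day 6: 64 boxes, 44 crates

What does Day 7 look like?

For the boxes, ×2 each step: 2, 4, 8, 16, 32, 64 → 128.
Crates: +6 each step, so 14, 20, 26, 32, 38, 44 → 50.
Putting it together: 128 boxes, 50 crates.

128 boxes, 50 crates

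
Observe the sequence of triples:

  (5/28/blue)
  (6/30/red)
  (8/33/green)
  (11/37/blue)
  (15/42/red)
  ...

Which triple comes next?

(20/48/green)

First entry: differences are 1, 2, 3, … (increasing by 1 each time); 5, 6, 8, 11, 15 → 20.
Second entry: 28, 30, 33, 37, 42 → 48 (differences are 2, 3, 4, … (increasing by 1 each time)).
For the colour, repeats blue → red → green: blue, red, green, blue, red → green.
Combining the parts gives (20/48/green).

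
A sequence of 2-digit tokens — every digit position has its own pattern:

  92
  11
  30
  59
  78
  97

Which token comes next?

First digit — +2 each step, mod 10: 9, 1, 3, 5, 7, 9 → 1.
For the second digit, −1 each step, mod 10: 2, 1, 0, 9, 8, 7 → 6.
Putting it together: 16.

16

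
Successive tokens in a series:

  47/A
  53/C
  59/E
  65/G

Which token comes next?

For the first component, +6 each step: 47, 53, 59, 65 → 71.
Letter — letters move forward 2 places in the alphabet: A, C, E, G → I.
So the next token is 71/I.

71/I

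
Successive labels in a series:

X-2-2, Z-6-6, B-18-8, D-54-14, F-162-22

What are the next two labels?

H-486-36, J-1458-58

Letter: letters move forward 2 places in the alphabet, wrapping Z→A, so X, Z, B, D, F → H → J.
For the second component, ×3 each step: 2, 6, 18, 54, 162 → 486 → 1458.
Third component — each term is the sum of the two before it: 2, 6, 8, 14, 22 → 36 → 58.
So the next two labels are H-486-36 and J-1458-58.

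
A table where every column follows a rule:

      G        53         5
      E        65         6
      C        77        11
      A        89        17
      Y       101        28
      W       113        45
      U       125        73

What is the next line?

S  137  118

Letter goes G, E, C, A, Y, W, U → S (letters move back 2 places in the alphabet, wrapping A→Z).
Second component — +12 each step: 53, 65, 77, 89, 101, 113, 125 → 137.
Third component goes 5, 6, 11, 17, 28, 45, 73 → 118 (each term is the sum of the two before it).
So the next line is S  137  118.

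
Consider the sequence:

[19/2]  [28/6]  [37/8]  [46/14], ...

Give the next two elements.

First value — +9 each step: 19, 28, 37, 46 → 55 → 64.
Second value: each term is the sum of the two before it; 2, 6, 8, 14 → 22 → 36.
So the next two elements are [55/22] and [64/36].

[55/22], [64/36]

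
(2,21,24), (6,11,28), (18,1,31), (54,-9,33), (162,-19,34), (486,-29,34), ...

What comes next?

(1458,-39,33)

First part: ×3 each step; 2, 6, 18, 54, 162, 486 → 1458.
Second part: 21, 11, 1, -9, -19, -29 → -39 (−10 each step).
Third part: 24, 28, 31, 33, 34, 34 → 33 (differences are 4, 3, 2, … (decreasing by 1 each time)).
So the next term is (1458,-39,33).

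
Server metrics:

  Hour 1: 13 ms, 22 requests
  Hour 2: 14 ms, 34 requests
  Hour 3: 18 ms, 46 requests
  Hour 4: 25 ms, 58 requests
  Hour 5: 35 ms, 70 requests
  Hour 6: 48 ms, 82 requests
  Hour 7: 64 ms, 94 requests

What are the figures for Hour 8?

Ms: differences are 1, 4, 7, … (increasing by 3 each time); 13, 14, 18, 25, 35, 48, 64 → 83.
Requests goes 22, 34, 46, 58, 70, 82, 94 → 106 (+12 each step).
Putting it together: 83 ms, 106 requests.

83 ms, 106 requests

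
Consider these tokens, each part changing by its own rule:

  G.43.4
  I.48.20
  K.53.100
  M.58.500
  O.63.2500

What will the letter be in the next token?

Q

For the letter, letters move forward 2 places in the alphabet: G, I, K, M, O → Q.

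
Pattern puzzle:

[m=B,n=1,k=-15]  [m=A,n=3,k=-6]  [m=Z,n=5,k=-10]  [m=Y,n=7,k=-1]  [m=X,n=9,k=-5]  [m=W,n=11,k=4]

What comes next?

M — letters move back 1 place in the alphabet, wrapping A→Z: B, A, Z, Y, X, W → V.
For the n, +2 each step: 1, 3, 5, 7, 9, 11 → 13.
K: alternating steps +9, −4, +9, −4, …; -15, -6, -10, -1, -5, 4 → 0.
So the next tuple is [m=V,n=13,k=0].

[m=V,n=13,k=0]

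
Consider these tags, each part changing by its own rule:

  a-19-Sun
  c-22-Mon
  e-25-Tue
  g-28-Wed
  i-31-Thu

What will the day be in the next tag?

Day: runs through the weekdays Mon→Sun; Sun, Mon, Tue, Wed, Thu → Fri.

Fri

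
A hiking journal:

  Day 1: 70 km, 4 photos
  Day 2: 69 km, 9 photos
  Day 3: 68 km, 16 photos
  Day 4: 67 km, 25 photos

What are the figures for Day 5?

66 km, 36 photos

For the km, −1 each step: 70, 69, 68, 67 → 66.
Photos: perfect squares: 2², 3², 4², …, so 4, 9, 16, 25 → 36.
Combining the parts gives 66 km, 36 photos.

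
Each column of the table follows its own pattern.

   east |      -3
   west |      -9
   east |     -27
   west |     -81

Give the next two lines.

east  -243; west  -729

Direction: alternates east ↔ west; east, west, east, west → east → west.
Second component: ×3 each step; -3, -9, -27, -81 → -243 → -729.
So the next two lines are east  -243 and west  -729.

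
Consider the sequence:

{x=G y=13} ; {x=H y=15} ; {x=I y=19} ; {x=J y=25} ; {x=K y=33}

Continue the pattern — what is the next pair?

X — letters move forward 1 place in the alphabet: G, H, I, J, K → L.
Y: 13, 15, 19, 25, 33 → 43 (differences are 2, 4, 6, … (increasing by 2 each time)).
Putting it together: {x=L y=43}.

{x=L y=43}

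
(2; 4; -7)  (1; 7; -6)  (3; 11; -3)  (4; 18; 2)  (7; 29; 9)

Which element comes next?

(11; 47; 18)

First part: each term is the sum of the two before it, so 2, 1, 3, 4, 7 → 11.
Second part: each term is the sum of the two before it, so 4, 7, 11, 18, 29 → 47.
Third part: differences are 1, 3, 5, … (increasing by 2 each time); -7, -6, -3, 2, 9 → 18.
Putting it together: (11; 47; 18).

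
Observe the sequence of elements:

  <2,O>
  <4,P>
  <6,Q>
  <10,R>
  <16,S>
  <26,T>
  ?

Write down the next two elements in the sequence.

First coordinate: each term is the sum of the two before it; 2, 4, 6, 10, 16, 26 → 42 → 68.
Letter: letters move forward 1 place in the alphabet; O, P, Q, R, S, T → U → V.
So the next two elements are <42,U> and <68,V>.

<42,U>, <68,V>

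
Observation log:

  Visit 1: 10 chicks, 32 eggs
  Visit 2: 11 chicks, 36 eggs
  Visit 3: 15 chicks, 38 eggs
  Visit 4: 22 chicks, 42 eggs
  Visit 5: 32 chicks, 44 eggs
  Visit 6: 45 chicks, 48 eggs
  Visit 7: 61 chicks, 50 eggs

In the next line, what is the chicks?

80

Chicks goes 10, 11, 15, 22, 32, 45, 61 → 80 (differences are 1, 4, 7, … (increasing by 3 each time)).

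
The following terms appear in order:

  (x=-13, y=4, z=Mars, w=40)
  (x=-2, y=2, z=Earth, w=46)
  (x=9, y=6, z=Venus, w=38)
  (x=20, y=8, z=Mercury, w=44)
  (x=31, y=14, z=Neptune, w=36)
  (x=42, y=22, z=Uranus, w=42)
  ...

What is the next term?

(x=53, y=36, z=Saturn, w=34)

X goes -13, -2, 9, 20, 31, 42 → 53 (+11 each step).
Y — each term is the sum of the two before it: 4, 2, 6, 8, 14, 22 → 36.
For the z, runs backward through the planets Mercury→Neptune: Mars, Earth, Venus, Mercury, Neptune, Uranus → Saturn.
For the w, alternating steps +6, −8, +6, −8, …: 40, 46, 38, 44, 36, 42 → 34.
Combining the parts gives (x=53, y=36, z=Saturn, w=34).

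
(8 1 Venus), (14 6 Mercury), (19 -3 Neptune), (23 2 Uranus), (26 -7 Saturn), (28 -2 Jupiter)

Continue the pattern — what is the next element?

First entry: 8, 14, 19, 23, 26, 28 → 29 (differences are 6, 5, 4, … (decreasing by 1 each time)).
Second entry: alternating steps +5, −9, +5, −9, …; 1, 6, -3, 2, -7, -2 → -11.
Planet: runs backward through the planets Mercury→Neptune, so Venus, Mercury, Neptune, Uranus, Saturn, Jupiter → Mars.
Combining the parts gives (29 -11 Mars).

(29 -11 Mars)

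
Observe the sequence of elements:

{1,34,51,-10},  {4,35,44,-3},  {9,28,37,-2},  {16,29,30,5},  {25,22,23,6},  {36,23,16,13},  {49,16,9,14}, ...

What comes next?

{64,17,2,21}

First value — perfect squares: 1², 2², 3², …: 1, 4, 9, 16, 25, 36, 49 → 64.
Second value: alternating steps +1, −7, +1, −7, …; 34, 35, 28, 29, 22, 23, 16 → 17.
For the third value, −7 each step: 51, 44, 37, 30, 23, 16, 9 → 2.
Fourth value: alternating steps +7, +1, +7, +1, …, so -10, -3, -2, 5, 6, 13, 14 → 21.
So the next element is {64,17,2,21}.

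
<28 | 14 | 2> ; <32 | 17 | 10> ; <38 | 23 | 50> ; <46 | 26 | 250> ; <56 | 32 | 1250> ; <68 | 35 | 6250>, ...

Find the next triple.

First entry: 28, 32, 38, 46, 56, 68 → 82 (differences are 4, 6, 8, … (increasing by 2 each time)).
For the second entry, alternating steps +3, +6, +3, +6, …: 14, 17, 23, 26, 32, 35 → 41.
Third entry: ×5 each step; 2, 10, 50, 250, 1250, 6250 → 31250.
Putting it together: <82 | 41 | 31250>.

<82 | 41 | 31250>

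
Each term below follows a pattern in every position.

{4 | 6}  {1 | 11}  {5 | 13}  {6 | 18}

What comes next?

For the first component, each term is the sum of the two before it: 4, 1, 5, 6 → 11.
Second component: 6, 11, 13, 18 → 20 (alternating steps +5, +2, +5, +2, …).
Putting it together: {11 | 20}.

{11 | 20}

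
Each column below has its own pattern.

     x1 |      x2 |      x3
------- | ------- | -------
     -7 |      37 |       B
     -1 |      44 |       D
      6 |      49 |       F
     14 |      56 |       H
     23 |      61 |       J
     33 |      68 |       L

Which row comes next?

44  73  N

Column x1: -7, -1, 6, 14, 23, 33 → 44 (differences are 6, 7, 8, … (increasing by 1 each time)).
Column x2 — alternating steps +7, +5, +7, +5, …: 37, 44, 49, 56, 61, 68 → 73.
Column x3 goes B, D, F, H, J, L → N (letters move forward 2 places in the alphabet).
Combining the parts gives 44  73  N.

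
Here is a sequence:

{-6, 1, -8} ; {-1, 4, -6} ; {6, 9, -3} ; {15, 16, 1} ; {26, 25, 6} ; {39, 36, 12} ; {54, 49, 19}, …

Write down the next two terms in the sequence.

First coordinate: differences are 5, 7, 9, … (increasing by 2 each time), so -6, -1, 6, 15, 26, 39, 54 → 71 → 90.
For the second coordinate, perfect squares: 1², 2², 3², …: 1, 4, 9, 16, 25, 36, 49 → 64 → 81.
Third coordinate: differences are 2, 3, 4, … (increasing by 1 each time); -8, -6, -3, 1, 6, 12, 19 → 27 → 36.
Putting the parts together: {71, 64, 27} and then {90, 81, 36}.

{71, 64, 27}, {90, 81, 36}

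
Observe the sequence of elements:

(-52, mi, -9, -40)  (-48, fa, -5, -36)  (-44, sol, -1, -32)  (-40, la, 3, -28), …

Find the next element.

First coordinate: +4 each step, so -52, -48, -44, -40 → -36.
For the note, runs through the solfège scale do→ti: mi, fa, sol, la → ti.
Third coordinate: +4 each step; -9, -5, -1, 3 → 7.
Fourth coordinate — always 12 more than the first coordinate: -40, -36, -32, -28 → -24.
Combining the parts gives (-36, ti, 7, -24).

(-36, ti, 7, -24)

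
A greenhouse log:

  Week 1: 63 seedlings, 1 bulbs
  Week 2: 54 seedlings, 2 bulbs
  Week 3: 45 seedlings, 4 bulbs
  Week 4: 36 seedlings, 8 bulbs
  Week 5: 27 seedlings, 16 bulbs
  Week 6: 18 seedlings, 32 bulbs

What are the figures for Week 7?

9 seedlings, 64 bulbs

Seedlings: −9 each step; 63, 54, 45, 36, 27, 18 → 9.
For the bulbs, ×2 each step: 1, 2, 4, 8, 16, 32 → 64.
Combining the parts gives 9 seedlings, 64 bulbs.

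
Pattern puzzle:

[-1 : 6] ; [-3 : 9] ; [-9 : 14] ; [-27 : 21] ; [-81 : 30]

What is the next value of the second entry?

For the second entry, differences are 3, 5, 7, … (increasing by 2 each time): 6, 9, 14, 21, 30 → 41.

41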